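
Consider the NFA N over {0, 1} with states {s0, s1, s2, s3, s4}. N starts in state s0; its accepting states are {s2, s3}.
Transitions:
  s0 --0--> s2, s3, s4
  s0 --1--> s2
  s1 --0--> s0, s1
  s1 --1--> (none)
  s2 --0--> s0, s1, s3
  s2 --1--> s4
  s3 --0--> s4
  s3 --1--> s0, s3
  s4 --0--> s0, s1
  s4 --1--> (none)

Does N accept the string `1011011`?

accepted

Start: {s0}
read 1: {s2}
read 0: {s0, s1, s3}
read 1: {s0, s2, s3}
read 1: {s0, s2, s3, s4}
read 0: {s0, s1, s2, s3, s4}
read 1: {s0, s2, s3, s4}
read 1: {s0, s2, s3, s4}
Reachable ∩ accepting = {s2, s3} — nonempty.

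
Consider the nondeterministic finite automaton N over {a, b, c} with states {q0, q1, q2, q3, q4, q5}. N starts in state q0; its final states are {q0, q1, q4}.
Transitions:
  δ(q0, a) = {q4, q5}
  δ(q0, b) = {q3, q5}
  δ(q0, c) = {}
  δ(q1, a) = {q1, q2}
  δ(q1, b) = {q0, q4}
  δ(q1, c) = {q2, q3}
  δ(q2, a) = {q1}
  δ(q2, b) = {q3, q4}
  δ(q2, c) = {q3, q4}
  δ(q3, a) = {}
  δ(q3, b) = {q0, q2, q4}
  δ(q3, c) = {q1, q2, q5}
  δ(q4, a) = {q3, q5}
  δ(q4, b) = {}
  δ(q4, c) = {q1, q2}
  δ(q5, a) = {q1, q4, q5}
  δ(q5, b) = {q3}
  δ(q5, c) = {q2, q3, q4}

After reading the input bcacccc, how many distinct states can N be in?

Start: {q0}
read b: {q3, q5}
read c: {q1, q2, q3, q4, q5}
read a: {q1, q2, q3, q4, q5}
read c: {q1, q2, q3, q4, q5}
read c: {q1, q2, q3, q4, q5}
read c: {q1, q2, q3, q4, q5}
read c: {q1, q2, q3, q4, q5}
Final reachable set {q1, q2, q3, q4, q5} has 5 states.

5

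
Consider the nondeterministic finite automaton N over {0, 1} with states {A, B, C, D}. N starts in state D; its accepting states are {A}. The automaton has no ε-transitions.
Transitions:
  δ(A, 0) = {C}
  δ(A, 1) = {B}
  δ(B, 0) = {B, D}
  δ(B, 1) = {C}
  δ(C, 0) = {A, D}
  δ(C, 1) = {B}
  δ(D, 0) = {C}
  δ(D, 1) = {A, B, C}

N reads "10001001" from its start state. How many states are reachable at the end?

3

Start: {D}
read 1: {A, B, C}
read 0: {A, B, C, D}
read 0: {A, B, C, D}
read 0: {A, B, C, D}
read 1: {A, B, C}
read 0: {A, B, C, D}
read 0: {A, B, C, D}
read 1: {A, B, C}
Final reachable set {A, B, C} has 3 states.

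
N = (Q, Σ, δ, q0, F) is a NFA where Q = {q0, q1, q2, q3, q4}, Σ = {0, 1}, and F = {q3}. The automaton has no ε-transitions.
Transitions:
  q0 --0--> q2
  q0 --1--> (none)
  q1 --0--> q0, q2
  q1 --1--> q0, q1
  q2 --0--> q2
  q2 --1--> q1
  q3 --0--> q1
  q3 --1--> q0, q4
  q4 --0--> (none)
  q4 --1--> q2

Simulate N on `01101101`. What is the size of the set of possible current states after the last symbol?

Start: {q0}
read 0: {q2}
read 1: {q1}
read 1: {q0, q1}
read 0: {q0, q2}
read 1: {q1}
read 1: {q0, q1}
read 0: {q0, q2}
read 1: {q1}
Final reachable set {q1} has 1 state.

1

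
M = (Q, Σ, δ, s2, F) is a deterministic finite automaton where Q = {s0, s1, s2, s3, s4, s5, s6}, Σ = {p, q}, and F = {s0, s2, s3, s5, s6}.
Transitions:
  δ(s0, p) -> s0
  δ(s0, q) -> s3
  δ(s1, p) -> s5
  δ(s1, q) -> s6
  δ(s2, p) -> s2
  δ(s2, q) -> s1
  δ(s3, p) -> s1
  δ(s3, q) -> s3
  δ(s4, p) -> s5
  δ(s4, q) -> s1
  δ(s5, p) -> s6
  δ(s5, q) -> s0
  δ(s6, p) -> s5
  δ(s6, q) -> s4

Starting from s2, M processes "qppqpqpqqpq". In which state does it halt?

s6

s2 --q--> s1
s1 --p--> s5
s5 --p--> s6
s6 --q--> s4
s4 --p--> s5
s5 --q--> s0
s0 --p--> s0
s0 --q--> s3
s3 --q--> s3
s3 --p--> s1
s1 --q--> s6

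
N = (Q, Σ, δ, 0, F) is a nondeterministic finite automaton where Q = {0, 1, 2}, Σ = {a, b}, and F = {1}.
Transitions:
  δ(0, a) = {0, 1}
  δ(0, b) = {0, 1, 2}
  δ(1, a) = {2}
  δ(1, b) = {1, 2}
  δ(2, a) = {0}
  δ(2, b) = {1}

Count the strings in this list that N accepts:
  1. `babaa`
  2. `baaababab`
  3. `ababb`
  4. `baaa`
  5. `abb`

`babaa`: accepted
`baaababab`: accepted
`ababb`: accepted
`baaa`: accepted
`abb`: accepted

5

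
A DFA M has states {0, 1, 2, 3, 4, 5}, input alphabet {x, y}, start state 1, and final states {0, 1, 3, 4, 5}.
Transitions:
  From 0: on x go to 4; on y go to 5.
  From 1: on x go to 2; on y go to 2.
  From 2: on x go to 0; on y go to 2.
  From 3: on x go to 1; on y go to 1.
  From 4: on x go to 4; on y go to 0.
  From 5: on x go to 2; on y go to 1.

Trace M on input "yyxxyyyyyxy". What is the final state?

5

1 --y--> 2
2 --y--> 2
2 --x--> 0
0 --x--> 4
4 --y--> 0
0 --y--> 5
5 --y--> 1
1 --y--> 2
2 --y--> 2
2 --x--> 0
0 --y--> 5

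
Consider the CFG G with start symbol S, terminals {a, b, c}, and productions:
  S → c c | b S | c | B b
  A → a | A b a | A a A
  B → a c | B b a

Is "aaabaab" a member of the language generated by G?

no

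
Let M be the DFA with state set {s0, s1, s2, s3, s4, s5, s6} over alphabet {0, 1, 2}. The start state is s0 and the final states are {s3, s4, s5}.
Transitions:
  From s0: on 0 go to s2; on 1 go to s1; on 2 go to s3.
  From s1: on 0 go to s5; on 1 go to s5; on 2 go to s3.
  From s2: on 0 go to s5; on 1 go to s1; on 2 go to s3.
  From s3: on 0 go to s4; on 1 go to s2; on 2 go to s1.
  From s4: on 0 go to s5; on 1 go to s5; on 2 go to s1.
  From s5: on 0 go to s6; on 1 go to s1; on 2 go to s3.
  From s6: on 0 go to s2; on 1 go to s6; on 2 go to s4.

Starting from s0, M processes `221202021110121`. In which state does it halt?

s5

s0 --2--> s3
s3 --2--> s1
s1 --1--> s5
s5 --2--> s3
s3 --0--> s4
s4 --2--> s1
s1 --0--> s5
s5 --2--> s3
s3 --1--> s2
s2 --1--> s1
s1 --1--> s5
s5 --0--> s6
s6 --1--> s6
s6 --2--> s4
s4 --1--> s5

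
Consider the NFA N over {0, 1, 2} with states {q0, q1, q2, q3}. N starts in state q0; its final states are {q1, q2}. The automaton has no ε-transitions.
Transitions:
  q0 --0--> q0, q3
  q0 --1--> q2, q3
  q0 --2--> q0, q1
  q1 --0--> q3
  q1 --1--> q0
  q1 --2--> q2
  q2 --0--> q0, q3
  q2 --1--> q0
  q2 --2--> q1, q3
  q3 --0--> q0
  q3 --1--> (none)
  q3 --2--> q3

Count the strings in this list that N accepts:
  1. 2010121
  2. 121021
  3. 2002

2010121: rejected
121021: accepted
2002: accepted

2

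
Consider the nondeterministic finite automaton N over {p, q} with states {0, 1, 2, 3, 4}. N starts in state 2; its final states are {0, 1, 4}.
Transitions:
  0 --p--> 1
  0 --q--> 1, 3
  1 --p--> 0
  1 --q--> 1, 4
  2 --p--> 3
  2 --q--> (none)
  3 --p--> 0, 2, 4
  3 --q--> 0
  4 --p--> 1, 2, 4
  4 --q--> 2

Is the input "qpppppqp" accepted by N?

Start: {2}
read q: {}
The reachable set is empty and stays empty for the remaining 7 symbols.
Reachable ∩ accepting = {} — empty.

rejected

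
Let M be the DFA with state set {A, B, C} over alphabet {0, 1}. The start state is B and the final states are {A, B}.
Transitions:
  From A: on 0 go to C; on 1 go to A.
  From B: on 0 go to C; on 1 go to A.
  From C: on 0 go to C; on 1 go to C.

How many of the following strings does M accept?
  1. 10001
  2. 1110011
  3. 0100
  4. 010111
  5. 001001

0

10001: rejected
1110011: rejected
0100: rejected
010111: rejected
001001: rejected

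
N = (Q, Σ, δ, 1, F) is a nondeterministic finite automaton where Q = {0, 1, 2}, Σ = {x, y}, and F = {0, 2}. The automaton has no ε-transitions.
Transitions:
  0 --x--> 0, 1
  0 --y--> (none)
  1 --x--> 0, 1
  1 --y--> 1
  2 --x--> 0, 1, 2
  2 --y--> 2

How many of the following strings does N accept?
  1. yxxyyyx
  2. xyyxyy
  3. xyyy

1

yxxyyyx: accepted
xyyxyy: rejected
xyyy: rejected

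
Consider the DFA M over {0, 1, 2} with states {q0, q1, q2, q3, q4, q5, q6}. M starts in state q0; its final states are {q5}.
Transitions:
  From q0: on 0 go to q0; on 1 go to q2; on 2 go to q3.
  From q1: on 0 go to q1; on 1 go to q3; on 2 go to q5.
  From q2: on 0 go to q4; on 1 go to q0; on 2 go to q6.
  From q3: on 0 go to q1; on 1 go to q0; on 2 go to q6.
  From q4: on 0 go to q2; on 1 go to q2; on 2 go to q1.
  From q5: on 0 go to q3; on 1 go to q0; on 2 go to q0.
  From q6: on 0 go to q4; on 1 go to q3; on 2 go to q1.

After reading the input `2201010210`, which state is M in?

q0 --2--> q3
q3 --2--> q6
q6 --0--> q4
q4 --1--> q2
q2 --0--> q4
q4 --1--> q2
q2 --0--> q4
q4 --2--> q1
q1 --1--> q3
q3 --0--> q1

q1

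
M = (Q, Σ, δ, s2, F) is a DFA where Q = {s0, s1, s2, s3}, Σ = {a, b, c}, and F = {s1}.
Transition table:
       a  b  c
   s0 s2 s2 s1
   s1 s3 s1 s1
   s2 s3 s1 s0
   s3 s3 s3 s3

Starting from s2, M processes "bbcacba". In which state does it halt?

s2 --b--> s1
s1 --b--> s1
s1 --c--> s1
s1 --a--> s3
s3 --c--> s3
s3 --b--> s3
s3 --a--> s3

s3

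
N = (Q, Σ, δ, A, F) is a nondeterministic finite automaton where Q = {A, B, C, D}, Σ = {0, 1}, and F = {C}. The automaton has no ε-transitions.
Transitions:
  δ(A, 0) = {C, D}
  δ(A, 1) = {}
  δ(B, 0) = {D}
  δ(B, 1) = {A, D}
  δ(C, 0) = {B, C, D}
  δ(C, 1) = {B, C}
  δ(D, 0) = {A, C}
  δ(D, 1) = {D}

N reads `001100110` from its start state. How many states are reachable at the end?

4

Start: {A}
read 0: {C, D}
read 0: {A, B, C, D}
read 1: {A, B, C, D}
read 1: {A, B, C, D}
read 0: {A, B, C, D}
read 0: {A, B, C, D}
read 1: {A, B, C, D}
read 1: {A, B, C, D}
read 0: {A, B, C, D}
Final reachable set {A, B, C, D} has 4 states.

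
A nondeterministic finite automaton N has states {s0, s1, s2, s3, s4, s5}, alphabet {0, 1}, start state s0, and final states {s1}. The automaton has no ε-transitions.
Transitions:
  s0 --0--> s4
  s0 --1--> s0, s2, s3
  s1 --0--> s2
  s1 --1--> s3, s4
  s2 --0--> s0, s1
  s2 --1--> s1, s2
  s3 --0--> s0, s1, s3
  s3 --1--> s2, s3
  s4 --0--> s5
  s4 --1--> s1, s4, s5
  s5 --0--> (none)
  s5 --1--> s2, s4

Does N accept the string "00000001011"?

rejected

Start: {s0}
read 0: {s4}
read 0: {s5}
read 0: {}
The reachable set is empty and stays empty for the remaining 8 symbols.
Reachable ∩ accepting = {} — empty.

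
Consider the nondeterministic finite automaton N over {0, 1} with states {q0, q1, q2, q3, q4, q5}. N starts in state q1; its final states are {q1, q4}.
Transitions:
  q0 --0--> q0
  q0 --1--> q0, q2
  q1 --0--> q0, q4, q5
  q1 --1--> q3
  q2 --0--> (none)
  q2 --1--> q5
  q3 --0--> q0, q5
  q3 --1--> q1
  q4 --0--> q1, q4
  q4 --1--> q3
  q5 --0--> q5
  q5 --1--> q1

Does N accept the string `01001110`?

accepted

Start: {q1}
read 0: {q0, q4, q5}
read 1: {q0, q1, q2, q3}
read 0: {q0, q4, q5}
read 0: {q0, q1, q4, q5}
read 1: {q0, q1, q2, q3}
read 1: {q0, q1, q2, q3, q5}
read 1: {q0, q1, q2, q3, q5}
read 0: {q0, q4, q5}
Reachable ∩ accepting = {q4} — nonempty.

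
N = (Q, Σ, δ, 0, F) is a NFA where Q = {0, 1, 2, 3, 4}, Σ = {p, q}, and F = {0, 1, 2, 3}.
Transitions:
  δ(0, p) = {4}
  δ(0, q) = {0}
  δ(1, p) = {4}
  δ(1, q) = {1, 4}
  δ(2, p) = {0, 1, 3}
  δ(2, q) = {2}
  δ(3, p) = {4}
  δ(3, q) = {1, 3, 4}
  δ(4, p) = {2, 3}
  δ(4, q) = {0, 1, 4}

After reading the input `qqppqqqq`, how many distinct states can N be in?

5

Start: {0}
read q: {0}
read q: {0}
read p: {4}
read p: {2, 3}
read q: {1, 2, 3, 4}
read q: {0, 1, 2, 3, 4}
read q: {0, 1, 2, 3, 4}
read q: {0, 1, 2, 3, 4}
Final reachable set {0, 1, 2, 3, 4} has 5 states.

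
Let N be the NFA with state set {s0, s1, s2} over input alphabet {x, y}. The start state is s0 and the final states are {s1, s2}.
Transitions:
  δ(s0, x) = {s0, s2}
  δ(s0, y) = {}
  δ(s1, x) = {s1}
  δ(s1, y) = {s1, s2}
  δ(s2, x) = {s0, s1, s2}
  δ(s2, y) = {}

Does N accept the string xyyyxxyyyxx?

rejected

Start: {s0}
read x: {s0, s2}
read y: {}
The reachable set is empty and stays empty for the remaining 9 symbols.
Reachable ∩ accepting = {} — empty.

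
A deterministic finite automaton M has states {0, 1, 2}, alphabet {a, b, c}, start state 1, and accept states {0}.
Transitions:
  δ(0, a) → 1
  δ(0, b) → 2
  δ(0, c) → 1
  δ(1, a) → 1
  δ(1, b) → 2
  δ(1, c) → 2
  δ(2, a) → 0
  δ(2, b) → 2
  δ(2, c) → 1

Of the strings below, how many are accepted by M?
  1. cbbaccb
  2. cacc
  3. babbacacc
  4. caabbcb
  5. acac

cbbaccb: rejected
cacc: rejected
babbacacc: rejected
caabbcb: rejected
acac: rejected

0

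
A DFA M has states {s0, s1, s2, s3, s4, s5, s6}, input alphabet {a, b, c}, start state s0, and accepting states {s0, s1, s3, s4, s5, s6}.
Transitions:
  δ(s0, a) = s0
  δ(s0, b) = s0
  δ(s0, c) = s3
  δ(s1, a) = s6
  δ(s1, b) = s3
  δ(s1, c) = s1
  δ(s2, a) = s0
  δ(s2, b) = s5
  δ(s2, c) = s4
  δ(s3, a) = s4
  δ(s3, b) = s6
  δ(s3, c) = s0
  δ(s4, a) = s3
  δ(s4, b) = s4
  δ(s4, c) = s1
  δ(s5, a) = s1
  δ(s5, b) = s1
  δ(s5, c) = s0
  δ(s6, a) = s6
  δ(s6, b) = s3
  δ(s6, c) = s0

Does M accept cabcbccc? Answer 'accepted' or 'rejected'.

s0 --c--> s3
s3 --a--> s4
s4 --b--> s4
s4 --c--> s1
s1 --b--> s3
s3 --c--> s0
s0 --c--> s3
s3 --c--> s0
End in state s0, which is an accepting state.

accepted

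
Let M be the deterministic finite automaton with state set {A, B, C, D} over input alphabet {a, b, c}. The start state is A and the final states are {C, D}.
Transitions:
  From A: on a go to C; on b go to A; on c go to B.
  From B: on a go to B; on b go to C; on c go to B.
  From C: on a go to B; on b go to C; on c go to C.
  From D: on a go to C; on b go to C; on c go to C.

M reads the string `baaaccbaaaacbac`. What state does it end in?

B

A --b--> A
A --a--> C
C --a--> B
B --a--> B
B --c--> B
B --c--> B
B --b--> C
C --a--> B
B --a--> B
B --a--> B
B --a--> B
B --c--> B
B --b--> C
C --a--> B
B --c--> B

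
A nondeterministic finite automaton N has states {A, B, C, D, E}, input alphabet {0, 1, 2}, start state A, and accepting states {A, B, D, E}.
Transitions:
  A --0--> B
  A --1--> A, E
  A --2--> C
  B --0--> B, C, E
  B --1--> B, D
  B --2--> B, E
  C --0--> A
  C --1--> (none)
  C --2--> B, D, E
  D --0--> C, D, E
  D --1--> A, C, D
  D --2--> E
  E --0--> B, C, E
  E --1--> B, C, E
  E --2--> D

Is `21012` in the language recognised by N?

rejected

Start: {A}
read 2: {C}
read 1: {}
The reachable set is empty and stays empty for the remaining 3 symbols.
Reachable ∩ accepting = {} — empty.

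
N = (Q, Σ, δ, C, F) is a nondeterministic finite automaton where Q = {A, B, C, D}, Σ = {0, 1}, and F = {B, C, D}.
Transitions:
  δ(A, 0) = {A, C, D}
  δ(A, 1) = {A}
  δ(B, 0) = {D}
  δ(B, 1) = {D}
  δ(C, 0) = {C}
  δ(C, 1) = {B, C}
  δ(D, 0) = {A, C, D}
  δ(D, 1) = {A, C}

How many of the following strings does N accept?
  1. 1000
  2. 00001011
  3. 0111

1000: accepted
00001011: accepted
0111: accepted

3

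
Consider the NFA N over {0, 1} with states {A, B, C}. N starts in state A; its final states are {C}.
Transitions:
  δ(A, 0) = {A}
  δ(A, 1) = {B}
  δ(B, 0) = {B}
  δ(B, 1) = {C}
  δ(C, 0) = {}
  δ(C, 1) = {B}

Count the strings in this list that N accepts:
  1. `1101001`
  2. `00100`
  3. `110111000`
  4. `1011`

`1101001`: rejected
`00100`: rejected
`110111000`: rejected
`1011`: rejected

0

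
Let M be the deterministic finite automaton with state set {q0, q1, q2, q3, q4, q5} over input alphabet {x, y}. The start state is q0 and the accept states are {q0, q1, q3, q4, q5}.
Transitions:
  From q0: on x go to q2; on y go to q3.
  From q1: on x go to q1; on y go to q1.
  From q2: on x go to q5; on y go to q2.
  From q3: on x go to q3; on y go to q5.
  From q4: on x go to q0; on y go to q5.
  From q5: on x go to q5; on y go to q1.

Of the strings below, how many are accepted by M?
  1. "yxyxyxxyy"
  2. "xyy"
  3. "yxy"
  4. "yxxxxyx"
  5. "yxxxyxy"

"yxyxyxxyy": accepted
"xyy": rejected
"yxy": accepted
"yxxxxyx": accepted
"yxxxyxy": accepted

4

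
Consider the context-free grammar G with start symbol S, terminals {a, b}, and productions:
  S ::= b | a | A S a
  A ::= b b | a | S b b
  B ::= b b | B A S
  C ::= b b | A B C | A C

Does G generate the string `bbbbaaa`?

yes

S ⇒ ASa ⇒ bbSa ⇒ bbASaa ⇒ bbbbSaa ⇒ bbbbaaa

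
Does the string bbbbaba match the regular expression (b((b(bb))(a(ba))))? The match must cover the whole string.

Split as b·bbbaba: b matches b and ((b(bb))(a(ba))) matches bbbaba.

yes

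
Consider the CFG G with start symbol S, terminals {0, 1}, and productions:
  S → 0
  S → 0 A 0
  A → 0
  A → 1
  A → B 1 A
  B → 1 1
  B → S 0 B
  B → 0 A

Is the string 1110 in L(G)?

no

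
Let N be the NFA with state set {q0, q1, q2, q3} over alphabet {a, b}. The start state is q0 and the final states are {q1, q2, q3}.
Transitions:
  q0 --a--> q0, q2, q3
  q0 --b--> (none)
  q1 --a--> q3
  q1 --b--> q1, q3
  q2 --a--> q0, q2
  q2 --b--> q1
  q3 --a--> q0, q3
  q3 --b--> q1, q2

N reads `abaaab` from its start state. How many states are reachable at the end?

Start: {q0}
read a: {q0, q2, q3}
read b: {q1, q2}
read a: {q0, q2, q3}
read a: {q0, q2, q3}
read a: {q0, q2, q3}
read b: {q1, q2}
Final reachable set {q1, q2} has 2 states.

2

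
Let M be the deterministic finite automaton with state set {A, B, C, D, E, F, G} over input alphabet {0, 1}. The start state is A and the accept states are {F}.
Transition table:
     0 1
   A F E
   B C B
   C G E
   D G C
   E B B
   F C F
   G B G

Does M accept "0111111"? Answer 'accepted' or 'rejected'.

accepted

A --0--> F
F --1--> F
F --1--> F
F --1--> F
F --1--> F
F --1--> F
F --1--> F
End in state F, which is an accepting state.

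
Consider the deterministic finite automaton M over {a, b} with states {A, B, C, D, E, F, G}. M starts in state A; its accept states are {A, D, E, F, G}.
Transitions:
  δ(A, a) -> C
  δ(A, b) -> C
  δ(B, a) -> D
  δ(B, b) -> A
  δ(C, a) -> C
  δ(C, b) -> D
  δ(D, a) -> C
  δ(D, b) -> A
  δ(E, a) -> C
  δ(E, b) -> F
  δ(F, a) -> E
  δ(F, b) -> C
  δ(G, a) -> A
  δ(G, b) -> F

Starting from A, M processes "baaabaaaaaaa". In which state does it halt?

A --b--> C
C --a--> C
C --a--> C
C --a--> C
C --b--> D
D --a--> C
C --a--> C
C --a--> C
C --a--> C
C --a--> C
C --a--> C
C --a--> C

C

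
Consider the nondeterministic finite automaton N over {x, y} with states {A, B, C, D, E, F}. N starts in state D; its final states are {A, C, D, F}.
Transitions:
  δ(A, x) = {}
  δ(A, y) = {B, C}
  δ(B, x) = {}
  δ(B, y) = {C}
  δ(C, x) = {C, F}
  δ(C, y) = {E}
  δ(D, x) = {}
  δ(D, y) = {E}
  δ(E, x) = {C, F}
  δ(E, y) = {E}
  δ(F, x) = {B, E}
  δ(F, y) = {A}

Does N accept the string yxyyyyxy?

accepted

Start: {D}
read y: {E}
read x: {C, F}
read y: {A, E}
read y: {B, C, E}
read y: {C, E}
read y: {E}
read x: {C, F}
read y: {A, E}
Reachable ∩ accepting = {A} — nonempty.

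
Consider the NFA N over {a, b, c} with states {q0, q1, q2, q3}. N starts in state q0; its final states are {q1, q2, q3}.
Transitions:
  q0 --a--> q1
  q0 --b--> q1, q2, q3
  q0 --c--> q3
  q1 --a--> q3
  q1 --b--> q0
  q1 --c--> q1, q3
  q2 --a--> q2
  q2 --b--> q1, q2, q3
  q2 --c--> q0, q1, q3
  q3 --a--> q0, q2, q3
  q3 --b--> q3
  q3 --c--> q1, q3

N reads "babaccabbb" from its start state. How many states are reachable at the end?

Start: {q0}
read b: {q1, q2, q3}
read a: {q0, q2, q3}
read b: {q1, q2, q3}
read a: {q0, q2, q3}
read c: {q0, q1, q3}
read c: {q1, q3}
read a: {q0, q2, q3}
read b: {q1, q2, q3}
read b: {q0, q1, q2, q3}
read b: {q0, q1, q2, q3}
Final reachable set {q0, q1, q2, q3} has 4 states.

4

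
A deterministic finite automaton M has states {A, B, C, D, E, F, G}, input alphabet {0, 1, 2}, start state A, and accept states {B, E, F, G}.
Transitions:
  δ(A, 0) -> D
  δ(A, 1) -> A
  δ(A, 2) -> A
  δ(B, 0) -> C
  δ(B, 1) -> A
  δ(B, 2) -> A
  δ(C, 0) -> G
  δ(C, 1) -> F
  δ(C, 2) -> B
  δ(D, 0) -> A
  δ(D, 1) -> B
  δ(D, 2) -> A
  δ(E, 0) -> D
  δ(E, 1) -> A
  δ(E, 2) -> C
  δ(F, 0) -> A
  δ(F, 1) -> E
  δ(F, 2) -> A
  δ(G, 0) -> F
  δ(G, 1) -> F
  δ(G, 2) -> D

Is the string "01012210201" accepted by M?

A --0--> D
D --1--> B
B --0--> C
C --1--> F
F --2--> A
A --2--> A
A --1--> A
A --0--> D
D --2--> A
A --0--> D
D --1--> B
End in state B, which is an accepting state.

accepted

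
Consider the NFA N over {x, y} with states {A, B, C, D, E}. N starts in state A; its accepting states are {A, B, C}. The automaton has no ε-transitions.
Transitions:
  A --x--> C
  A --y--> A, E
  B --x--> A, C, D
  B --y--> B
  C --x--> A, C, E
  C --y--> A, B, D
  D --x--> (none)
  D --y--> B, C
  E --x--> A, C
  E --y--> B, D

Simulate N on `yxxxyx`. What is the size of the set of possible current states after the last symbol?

3

Start: {A}
read y: {A, E}
read x: {A, C}
read x: {A, C, E}
read x: {A, C, E}
read y: {A, B, D, E}
read x: {A, C, D}
Final reachable set {A, C, D} has 3 states.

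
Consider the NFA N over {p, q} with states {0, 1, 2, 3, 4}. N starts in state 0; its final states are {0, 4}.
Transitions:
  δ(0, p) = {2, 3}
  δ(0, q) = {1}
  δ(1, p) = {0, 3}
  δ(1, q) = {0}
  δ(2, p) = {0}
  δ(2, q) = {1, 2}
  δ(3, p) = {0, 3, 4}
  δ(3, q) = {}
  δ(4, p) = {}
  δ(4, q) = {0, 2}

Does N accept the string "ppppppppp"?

Start: {0}
read p: {2, 3}
read p: {0, 3, 4}
read p: {0, 2, 3, 4}
read p: {0, 2, 3, 4}
read p: {0, 2, 3, 4}
read p: {0, 2, 3, 4}
read p: {0, 2, 3, 4}
read p: {0, 2, 3, 4}
read p: {0, 2, 3, 4}
Reachable ∩ accepting = {0, 4} — nonempty.

accepted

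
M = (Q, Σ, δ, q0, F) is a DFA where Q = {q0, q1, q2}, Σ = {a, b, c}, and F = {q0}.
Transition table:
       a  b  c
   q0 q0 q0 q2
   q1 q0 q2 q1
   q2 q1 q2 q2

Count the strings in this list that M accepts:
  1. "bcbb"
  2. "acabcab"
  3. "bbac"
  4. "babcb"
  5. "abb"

1

"bcbb": rejected
"acabcab": rejected
"bbac": rejected
"babcb": rejected
"abb": accepted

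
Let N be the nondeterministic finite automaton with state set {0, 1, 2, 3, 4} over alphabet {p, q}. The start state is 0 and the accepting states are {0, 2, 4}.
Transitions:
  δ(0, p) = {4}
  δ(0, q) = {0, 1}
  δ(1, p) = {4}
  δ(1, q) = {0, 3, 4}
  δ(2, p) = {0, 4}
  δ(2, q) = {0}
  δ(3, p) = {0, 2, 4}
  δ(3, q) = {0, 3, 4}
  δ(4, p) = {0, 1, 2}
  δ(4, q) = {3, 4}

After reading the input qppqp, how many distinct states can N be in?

Start: {0}
read q: {0, 1}
read p: {4}
read p: {0, 1, 2}
read q: {0, 1, 3, 4}
read p: {0, 1, 2, 4}
Final reachable set {0, 1, 2, 4} has 4 states.

4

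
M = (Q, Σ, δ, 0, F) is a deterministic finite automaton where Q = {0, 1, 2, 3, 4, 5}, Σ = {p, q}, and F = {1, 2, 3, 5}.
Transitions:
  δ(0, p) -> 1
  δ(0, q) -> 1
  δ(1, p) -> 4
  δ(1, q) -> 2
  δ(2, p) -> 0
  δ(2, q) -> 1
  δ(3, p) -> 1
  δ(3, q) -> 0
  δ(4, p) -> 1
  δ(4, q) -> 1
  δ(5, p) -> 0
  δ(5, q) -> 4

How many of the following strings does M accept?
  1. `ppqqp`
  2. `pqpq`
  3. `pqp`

1

`ppqqp`: rejected
`pqpq`: accepted
`pqp`: rejected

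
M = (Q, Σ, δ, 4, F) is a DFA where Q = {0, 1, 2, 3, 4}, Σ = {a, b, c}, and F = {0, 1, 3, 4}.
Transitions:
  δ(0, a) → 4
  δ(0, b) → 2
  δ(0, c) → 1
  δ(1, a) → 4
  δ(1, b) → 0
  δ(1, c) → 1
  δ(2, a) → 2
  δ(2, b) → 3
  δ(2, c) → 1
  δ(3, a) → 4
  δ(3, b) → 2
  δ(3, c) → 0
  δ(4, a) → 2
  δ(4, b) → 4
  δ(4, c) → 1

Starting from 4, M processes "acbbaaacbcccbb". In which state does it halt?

2

4 --a--> 2
2 --c--> 1
1 --b--> 0
0 --b--> 2
2 --a--> 2
2 --a--> 2
2 --a--> 2
2 --c--> 1
1 --b--> 0
0 --c--> 1
1 --c--> 1
1 --c--> 1
1 --b--> 0
0 --b--> 2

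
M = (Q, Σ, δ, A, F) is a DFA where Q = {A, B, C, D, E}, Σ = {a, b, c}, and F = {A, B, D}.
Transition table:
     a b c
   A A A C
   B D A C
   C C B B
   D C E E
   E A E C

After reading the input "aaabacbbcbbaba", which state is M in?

A

A --a--> A
A --a--> A
A --a--> A
A --b--> A
A --a--> A
A --c--> C
C --b--> B
B --b--> A
A --c--> C
C --b--> B
B --b--> A
A --a--> A
A --b--> A
A --a--> A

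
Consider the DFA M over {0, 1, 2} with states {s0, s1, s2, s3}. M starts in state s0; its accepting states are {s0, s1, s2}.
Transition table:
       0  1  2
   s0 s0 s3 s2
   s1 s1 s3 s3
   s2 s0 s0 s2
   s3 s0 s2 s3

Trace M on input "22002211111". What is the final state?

s0 --2--> s2
s2 --2--> s2
s2 --0--> s0
s0 --0--> s0
s0 --2--> s2
s2 --2--> s2
s2 --1--> s0
s0 --1--> s3
s3 --1--> s2
s2 --1--> s0
s0 --1--> s3

s3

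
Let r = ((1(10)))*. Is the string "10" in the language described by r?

no

10 cannot be split into zero or more pieces each matching (1(10)).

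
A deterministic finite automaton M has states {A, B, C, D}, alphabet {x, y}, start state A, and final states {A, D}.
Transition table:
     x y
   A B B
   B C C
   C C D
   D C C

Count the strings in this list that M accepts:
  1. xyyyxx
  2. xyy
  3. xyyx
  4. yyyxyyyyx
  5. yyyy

1

xyyyxx: rejected
xyy: accepted
xyyx: rejected
yyyxyyyyx: rejected
yyyy: rejected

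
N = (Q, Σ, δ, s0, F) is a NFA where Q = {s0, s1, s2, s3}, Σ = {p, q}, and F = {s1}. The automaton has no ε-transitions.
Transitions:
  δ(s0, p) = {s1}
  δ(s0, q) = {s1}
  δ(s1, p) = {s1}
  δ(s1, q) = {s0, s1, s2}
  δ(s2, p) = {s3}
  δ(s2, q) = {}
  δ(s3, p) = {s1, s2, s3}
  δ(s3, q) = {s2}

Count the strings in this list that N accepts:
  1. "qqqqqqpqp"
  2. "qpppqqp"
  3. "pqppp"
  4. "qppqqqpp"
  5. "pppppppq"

"qqqqqqpqp": accepted
"qpppqqp": accepted
"pqppp": accepted
"qppqqqpp": accepted
"pppppppq": accepted

5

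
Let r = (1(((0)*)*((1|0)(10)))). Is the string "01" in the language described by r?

no

No split of 01 into u·v has 1 matching u and (((0)*)*((1|0)(10))) matching v.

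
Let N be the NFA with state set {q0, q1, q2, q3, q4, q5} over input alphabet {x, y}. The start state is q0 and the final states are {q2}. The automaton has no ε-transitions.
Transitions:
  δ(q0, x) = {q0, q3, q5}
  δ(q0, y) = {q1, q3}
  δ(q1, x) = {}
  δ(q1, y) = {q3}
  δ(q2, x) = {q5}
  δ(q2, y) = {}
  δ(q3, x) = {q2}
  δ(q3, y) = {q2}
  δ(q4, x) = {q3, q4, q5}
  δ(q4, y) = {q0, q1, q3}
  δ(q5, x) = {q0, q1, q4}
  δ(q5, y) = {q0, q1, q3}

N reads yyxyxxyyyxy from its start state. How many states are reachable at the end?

Start: {q0}
read y: {q1, q3}
read y: {q2, q3}
read x: {q2, q5}
read y: {q0, q1, q3}
read x: {q0, q2, q3, q5}
read x: {q0, q1, q2, q3, q4, q5}
read y: {q0, q1, q2, q3}
read y: {q1, q2, q3}
read y: {q2, q3}
read x: {q2, q5}
read y: {q0, q1, q3}
Final reachable set {q0, q1, q3} has 3 states.

3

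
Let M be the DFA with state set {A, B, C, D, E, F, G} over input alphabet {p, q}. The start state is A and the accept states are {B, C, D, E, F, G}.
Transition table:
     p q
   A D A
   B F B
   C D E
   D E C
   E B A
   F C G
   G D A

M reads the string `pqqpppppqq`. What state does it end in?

A

A --p--> D
D --q--> C
C --q--> E
E --p--> B
B --p--> F
F --p--> C
C --p--> D
D --p--> E
E --q--> A
A --q--> A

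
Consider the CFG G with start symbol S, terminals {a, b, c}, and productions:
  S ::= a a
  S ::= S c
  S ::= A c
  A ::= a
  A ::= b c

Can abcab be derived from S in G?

no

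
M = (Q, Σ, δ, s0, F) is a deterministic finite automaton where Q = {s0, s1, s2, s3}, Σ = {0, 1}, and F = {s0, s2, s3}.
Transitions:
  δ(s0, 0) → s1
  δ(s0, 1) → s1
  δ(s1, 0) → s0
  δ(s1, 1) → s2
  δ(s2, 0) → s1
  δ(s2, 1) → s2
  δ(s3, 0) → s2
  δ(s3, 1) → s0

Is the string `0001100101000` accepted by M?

s0 --0--> s1
s1 --0--> s0
s0 --0--> s1
s1 --1--> s2
s2 --1--> s2
s2 --0--> s1
s1 --0--> s0
s0 --1--> s1
s1 --0--> s0
s0 --1--> s1
s1 --0--> s0
s0 --0--> s1
s1 --0--> s0
End in state s0, which is an accepting state.

accepted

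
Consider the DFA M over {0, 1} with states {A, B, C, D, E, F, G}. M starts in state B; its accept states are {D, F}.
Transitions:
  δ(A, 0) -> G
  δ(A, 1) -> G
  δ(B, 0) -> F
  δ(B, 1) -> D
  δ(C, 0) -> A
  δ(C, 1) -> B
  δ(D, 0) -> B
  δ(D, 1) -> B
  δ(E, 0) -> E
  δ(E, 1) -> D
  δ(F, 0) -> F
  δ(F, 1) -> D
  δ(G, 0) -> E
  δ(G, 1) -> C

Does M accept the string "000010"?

rejected

B --0--> F
F --0--> F
F --0--> F
F --0--> F
F --1--> D
D --0--> B
End in state B, which is not an accepting state.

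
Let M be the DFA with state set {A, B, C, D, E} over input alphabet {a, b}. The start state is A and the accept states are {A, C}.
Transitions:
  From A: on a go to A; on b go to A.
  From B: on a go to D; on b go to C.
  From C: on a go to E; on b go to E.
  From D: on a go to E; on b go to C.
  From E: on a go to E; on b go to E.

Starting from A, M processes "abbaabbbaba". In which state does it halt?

A

A --a--> A
A --b--> A
A --b--> A
A --a--> A
A --a--> A
A --b--> A
A --b--> A
A --b--> A
A --a--> A
A --b--> A
A --a--> A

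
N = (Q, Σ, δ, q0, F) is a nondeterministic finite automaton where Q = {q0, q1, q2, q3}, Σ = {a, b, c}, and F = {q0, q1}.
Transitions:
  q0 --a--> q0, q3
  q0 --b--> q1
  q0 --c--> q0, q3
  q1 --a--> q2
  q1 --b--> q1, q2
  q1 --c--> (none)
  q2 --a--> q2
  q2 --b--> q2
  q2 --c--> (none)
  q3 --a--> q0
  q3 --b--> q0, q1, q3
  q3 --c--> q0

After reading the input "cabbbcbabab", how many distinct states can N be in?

Start: {q0}
read c: {q0, q3}
read a: {q0, q3}
read b: {q0, q1, q3}
read b: {q0, q1, q2, q3}
read b: {q0, q1, q2, q3}
read c: {q0, q3}
read b: {q0, q1, q3}
read a: {q0, q2, q3}
read b: {q0, q1, q2, q3}
read a: {q0, q2, q3}
read b: {q0, q1, q2, q3}
Final reachable set {q0, q1, q2, q3} has 4 states.

4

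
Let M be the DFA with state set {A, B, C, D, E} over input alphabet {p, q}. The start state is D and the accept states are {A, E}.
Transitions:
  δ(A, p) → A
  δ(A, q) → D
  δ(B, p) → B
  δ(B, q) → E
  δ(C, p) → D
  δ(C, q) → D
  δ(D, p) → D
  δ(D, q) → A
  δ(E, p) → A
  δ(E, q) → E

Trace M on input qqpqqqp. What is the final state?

A

D --q--> A
A --q--> D
D --p--> D
D --q--> A
A --q--> D
D --q--> A
A --p--> A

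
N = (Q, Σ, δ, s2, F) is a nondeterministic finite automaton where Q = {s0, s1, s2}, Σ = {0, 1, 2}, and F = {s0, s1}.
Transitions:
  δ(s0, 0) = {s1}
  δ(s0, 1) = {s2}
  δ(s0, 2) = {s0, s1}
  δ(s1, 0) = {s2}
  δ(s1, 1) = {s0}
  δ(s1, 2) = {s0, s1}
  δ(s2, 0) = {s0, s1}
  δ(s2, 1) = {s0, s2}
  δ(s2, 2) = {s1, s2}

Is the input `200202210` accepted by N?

accepted

Start: {s2}
read 2: {s1, s2}
read 0: {s0, s1, s2}
read 0: {s0, s1, s2}
read 2: {s0, s1, s2}
read 0: {s0, s1, s2}
read 2: {s0, s1, s2}
read 2: {s0, s1, s2}
read 1: {s0, s2}
read 0: {s0, s1}
Reachable ∩ accepting = {s0, s1} — nonempty.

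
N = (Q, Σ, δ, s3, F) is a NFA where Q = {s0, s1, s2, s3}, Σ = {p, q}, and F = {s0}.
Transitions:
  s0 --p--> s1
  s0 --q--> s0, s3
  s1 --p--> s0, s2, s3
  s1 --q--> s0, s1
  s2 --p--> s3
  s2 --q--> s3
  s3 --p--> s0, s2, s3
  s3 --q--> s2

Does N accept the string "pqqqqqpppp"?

accepted

Start: {s3}
read p: {s0, s2, s3}
read q: {s0, s2, s3}
read q: {s0, s2, s3}
read q: {s0, s2, s3}
read q: {s0, s2, s3}
read q: {s0, s2, s3}
read p: {s0, s1, s2, s3}
read p: {s0, s1, s2, s3}
read p: {s0, s1, s2, s3}
read p: {s0, s1, s2, s3}
Reachable ∩ accepting = {s0} — nonempty.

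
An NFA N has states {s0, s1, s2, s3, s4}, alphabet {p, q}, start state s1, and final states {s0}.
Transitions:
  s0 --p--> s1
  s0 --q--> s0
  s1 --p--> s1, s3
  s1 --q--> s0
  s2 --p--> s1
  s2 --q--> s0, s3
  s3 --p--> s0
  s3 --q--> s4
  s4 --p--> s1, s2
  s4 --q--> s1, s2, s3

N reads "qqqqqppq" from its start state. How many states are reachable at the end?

2

Start: {s1}
read q: {s0}
read q: {s0}
read q: {s0}
read q: {s0}
read q: {s0}
read p: {s1}
read p: {s1, s3}
read q: {s0, s4}
Final reachable set {s0, s4} has 2 states.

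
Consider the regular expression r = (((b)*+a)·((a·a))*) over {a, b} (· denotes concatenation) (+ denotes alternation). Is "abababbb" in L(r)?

no

No split of abababbb into u·v has ((b)*+a) matching u and ((a·a))* matching v.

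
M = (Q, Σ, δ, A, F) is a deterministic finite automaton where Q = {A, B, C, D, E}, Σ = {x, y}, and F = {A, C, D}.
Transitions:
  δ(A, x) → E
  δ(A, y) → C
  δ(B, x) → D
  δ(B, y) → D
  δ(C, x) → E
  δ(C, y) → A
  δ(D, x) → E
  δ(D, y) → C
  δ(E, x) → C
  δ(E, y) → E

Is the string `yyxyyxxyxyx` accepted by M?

A --y--> C
C --y--> A
A --x--> E
E --y--> E
E --y--> E
E --x--> C
C --x--> E
E --y--> E
E --x--> C
C --y--> A
A --x--> E
End in state E, which is not an accepting state.

rejected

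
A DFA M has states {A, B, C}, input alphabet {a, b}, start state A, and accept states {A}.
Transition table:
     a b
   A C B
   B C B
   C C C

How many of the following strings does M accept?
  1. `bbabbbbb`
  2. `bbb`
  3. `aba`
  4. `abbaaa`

`bbabbbbb`: rejected
`bbb`: rejected
`aba`: rejected
`abbaaa`: rejected

0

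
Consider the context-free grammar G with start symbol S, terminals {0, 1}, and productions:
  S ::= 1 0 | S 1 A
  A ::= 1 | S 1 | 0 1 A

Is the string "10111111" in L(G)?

yes

S ⇒ S1A ⇒ S1A1A ⇒ S1A1A1A ⇒ 101A1A1A ⇒ 10111A1A ⇒ 1011111A ⇒ 10111111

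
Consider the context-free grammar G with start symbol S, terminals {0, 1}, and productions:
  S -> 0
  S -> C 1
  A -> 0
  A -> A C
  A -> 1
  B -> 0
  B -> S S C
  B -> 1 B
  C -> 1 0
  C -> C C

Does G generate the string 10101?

yes

S ⇒ C1 ⇒ CC1 ⇒ 10C1 ⇒ 10101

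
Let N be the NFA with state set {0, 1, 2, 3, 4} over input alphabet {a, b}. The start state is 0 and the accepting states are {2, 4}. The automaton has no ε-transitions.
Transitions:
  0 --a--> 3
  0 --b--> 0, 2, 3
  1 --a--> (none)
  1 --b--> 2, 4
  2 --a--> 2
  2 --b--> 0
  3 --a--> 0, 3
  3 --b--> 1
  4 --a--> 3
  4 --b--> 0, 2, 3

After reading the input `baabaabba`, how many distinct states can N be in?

Start: {0}
read b: {0, 2, 3}
read a: {0, 2, 3}
read a: {0, 2, 3}
read b: {0, 1, 2, 3}
read a: {0, 2, 3}
read a: {0, 2, 3}
read b: {0, 1, 2, 3}
read b: {0, 1, 2, 3, 4}
read a: {0, 2, 3}
Final reachable set {0, 2, 3} has 3 states.

3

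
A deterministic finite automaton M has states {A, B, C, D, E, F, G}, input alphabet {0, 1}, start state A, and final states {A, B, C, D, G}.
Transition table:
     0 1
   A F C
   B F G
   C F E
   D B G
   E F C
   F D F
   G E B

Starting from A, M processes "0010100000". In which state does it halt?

A --0--> F
F --0--> D
D --1--> G
G --0--> E
E --1--> C
C --0--> F
F --0--> D
D --0--> B
B --0--> F
F --0--> D

D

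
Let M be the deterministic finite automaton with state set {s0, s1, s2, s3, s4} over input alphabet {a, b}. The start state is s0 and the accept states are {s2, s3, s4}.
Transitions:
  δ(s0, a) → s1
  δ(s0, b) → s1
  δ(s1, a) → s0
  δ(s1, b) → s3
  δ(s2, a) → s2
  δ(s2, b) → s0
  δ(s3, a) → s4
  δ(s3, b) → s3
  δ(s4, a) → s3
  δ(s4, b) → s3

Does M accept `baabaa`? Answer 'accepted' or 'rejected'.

accepted

s0 --b--> s1
s1 --a--> s0
s0 --a--> s1
s1 --b--> s3
s3 --a--> s4
s4 --a--> s3
End in state s3, which is an accepting state.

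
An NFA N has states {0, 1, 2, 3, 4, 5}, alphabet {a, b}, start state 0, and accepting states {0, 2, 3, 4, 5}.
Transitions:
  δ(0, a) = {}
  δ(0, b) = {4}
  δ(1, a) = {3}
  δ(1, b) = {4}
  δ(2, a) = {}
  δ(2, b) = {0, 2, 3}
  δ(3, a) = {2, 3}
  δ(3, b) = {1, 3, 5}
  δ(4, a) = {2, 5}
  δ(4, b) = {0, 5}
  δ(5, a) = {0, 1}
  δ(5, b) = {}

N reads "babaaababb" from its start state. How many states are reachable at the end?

6

Start: {0}
read b: {4}
read a: {2, 5}
read b: {0, 2, 3}
read a: {2, 3}
read a: {2, 3}
read a: {2, 3}
read b: {0, 1, 2, 3, 5}
read a: {0, 1, 2, 3}
read b: {0, 1, 2, 3, 4, 5}
read b: {0, 1, 2, 3, 4, 5}
Final reachable set {0, 1, 2, 3, 4, 5} has 6 states.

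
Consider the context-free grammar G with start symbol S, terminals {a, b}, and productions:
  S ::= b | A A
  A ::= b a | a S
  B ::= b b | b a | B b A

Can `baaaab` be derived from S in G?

no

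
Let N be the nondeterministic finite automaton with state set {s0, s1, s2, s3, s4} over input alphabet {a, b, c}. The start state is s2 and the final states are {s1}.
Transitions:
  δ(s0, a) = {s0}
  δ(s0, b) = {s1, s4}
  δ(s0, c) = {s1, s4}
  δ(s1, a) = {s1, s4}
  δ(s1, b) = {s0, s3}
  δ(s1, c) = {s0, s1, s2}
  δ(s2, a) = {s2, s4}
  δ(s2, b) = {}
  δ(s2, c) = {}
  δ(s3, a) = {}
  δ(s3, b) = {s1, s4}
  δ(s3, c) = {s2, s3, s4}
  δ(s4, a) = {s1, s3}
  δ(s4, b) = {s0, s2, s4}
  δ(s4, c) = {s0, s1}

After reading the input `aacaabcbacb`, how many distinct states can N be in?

Start: {s2}
read a: {s2, s4}
read a: {s1, s2, s3, s4}
read c: {s0, s1, s2, s3, s4}
read a: {s0, s1, s2, s3, s4}
read a: {s0, s1, s2, s3, s4}
read b: {s0, s1, s2, s3, s4}
read c: {s0, s1, s2, s3, s4}
read b: {s0, s1, s2, s3, s4}
read a: {s0, s1, s2, s3, s4}
read c: {s0, s1, s2, s3, s4}
read b: {s0, s1, s2, s3, s4}
Final reachable set {s0, s1, s2, s3, s4} has 5 states.

5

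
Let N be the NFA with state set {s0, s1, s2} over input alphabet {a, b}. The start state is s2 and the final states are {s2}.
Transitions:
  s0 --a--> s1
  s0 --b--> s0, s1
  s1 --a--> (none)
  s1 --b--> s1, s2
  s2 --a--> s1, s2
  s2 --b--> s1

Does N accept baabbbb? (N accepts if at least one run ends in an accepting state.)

Start: {s2}
read b: {s1}
read a: {}
The reachable set is empty and stays empty for the remaining 5 symbols.
Reachable ∩ accepting = {} — empty.

rejected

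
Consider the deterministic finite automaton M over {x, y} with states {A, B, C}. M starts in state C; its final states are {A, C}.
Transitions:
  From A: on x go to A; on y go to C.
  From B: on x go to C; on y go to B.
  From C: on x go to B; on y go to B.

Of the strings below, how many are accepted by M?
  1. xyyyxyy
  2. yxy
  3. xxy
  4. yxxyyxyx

1

xyyyxyy: rejected
yxy: rejected
xxy: rejected
yxxyyxyx: accepted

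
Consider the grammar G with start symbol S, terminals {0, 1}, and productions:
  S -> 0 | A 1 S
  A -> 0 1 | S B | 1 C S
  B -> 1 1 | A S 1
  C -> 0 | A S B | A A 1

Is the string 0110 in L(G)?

S ⇒ A1S ⇒ 011S ⇒ 0110

yes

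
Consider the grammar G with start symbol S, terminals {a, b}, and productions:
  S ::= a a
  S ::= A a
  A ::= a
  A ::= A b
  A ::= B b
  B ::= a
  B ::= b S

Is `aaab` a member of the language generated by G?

no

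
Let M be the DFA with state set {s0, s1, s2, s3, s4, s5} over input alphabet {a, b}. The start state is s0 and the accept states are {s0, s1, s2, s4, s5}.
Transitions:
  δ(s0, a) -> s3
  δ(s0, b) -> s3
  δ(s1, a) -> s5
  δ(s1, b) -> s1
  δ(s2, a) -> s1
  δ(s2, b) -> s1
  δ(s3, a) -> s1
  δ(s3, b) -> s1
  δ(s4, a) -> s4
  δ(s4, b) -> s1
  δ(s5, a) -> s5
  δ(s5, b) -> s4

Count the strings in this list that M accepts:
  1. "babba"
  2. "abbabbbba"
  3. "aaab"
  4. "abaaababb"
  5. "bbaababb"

"babba": accepted
"abbabbbba": accepted
"aaab": accepted
"abaaababb": accepted
"bbaababb": accepted

5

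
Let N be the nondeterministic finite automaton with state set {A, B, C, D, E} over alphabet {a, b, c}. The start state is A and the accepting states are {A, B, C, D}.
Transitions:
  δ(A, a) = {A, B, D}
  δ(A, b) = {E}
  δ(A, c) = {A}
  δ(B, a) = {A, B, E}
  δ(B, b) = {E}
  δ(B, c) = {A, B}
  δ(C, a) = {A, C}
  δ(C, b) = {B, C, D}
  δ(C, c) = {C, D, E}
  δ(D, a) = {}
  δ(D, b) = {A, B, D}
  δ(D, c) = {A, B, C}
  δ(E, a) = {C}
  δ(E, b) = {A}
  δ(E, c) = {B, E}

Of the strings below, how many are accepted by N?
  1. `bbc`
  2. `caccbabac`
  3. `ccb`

`bbc`: accepted
`caccbabac`: accepted
`ccb`: rejected

2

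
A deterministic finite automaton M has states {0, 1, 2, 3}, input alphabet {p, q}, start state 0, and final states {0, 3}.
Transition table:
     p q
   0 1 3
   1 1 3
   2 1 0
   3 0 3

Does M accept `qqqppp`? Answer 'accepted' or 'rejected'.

rejected

0 --q--> 3
3 --q--> 3
3 --q--> 3
3 --p--> 0
0 --p--> 1
1 --p--> 1
End in state 1, which is not an accepting state.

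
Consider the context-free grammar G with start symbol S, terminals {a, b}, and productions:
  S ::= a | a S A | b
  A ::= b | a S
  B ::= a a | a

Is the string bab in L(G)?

no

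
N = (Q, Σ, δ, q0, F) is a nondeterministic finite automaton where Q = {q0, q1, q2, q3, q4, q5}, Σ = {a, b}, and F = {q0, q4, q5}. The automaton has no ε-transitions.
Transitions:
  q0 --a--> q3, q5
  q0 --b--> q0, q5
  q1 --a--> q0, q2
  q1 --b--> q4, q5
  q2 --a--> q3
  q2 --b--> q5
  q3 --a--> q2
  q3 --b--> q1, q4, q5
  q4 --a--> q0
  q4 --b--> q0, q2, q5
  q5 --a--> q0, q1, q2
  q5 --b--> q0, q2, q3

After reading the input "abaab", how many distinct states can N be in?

Start: {q0}
read a: {q3, q5}
read b: {q0, q1, q2, q3, q4, q5}
read a: {q0, q1, q2, q3, q5}
read a: {q0, q1, q2, q3, q5}
read b: {q0, q1, q2, q3, q4, q5}
Final reachable set {q0, q1, q2, q3, q4, q5} has 6 states.

6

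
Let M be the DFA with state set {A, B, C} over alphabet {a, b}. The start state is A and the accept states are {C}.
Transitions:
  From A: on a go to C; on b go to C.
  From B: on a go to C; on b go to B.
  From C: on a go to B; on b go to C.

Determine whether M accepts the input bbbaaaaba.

A --b--> C
C --b--> C
C --b--> C
C --a--> B
B --a--> C
C --a--> B
B --a--> C
C --b--> C
C --a--> B
End in state B, which is not an accepting state.

rejected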